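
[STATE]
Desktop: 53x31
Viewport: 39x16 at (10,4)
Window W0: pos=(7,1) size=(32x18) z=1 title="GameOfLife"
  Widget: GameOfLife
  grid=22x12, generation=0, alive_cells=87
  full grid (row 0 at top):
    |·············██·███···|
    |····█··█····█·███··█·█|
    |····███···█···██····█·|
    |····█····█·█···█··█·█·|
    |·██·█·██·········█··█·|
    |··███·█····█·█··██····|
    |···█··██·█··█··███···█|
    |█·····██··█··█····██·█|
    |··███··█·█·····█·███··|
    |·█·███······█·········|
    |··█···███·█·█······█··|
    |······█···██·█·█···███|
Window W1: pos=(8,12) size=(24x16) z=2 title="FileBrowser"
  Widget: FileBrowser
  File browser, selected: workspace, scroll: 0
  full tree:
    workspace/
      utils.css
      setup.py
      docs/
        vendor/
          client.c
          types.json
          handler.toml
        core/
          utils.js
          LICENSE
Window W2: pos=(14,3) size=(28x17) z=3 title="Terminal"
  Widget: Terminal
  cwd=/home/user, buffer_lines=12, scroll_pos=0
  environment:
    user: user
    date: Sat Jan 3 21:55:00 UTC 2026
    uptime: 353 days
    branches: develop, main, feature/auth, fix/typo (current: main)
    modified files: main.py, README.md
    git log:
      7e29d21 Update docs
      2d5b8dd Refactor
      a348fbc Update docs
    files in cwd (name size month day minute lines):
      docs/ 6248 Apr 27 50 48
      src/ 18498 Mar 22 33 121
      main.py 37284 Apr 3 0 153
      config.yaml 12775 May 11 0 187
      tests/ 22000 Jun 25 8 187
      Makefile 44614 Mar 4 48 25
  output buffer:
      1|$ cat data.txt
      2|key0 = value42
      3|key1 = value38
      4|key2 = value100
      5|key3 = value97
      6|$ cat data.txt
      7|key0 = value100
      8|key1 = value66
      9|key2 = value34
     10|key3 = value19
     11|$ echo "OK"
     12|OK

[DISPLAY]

n: 0┃ Terminal                 ┃       
····┠──────────────────────────┨       
··█·┃$ cat data.txt            ┃       
··██┃key0 = value42            ┃       
··█·┃key1 = value38            ┃       
█·█·┃key2 = value100           ┃       
███·┃key3 = value97            ┃       
·█··┃$ cat data.txt            ┃       
━━━━┃key0 = value100           ┃       
File┃key1 = value66            ┃       
────┃key2 = value34            ┃       
 [-]┃key3 = value19            ┃       
   u┃$ echo "OK"               ┃       
   s┃OK                        ┃       
   [┃$ █                       ┃       
    ┗━━━━━━━━━━━━━━━━━━━━━━━━━━┛       


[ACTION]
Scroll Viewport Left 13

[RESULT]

       ┃Gen: 0┃ Terminal               
       ┃······┠────────────────────────
       ┃····█·┃$ cat data.txt          
       ┃····██┃key0 = value42          
       ┃····█·┃key1 = value38          
       ┃·██·█·┃key2 = value100         
       ┃··███·┃key3 = value97          
       ┃···█··┃$ cat data.txt          
       ┃┏━━━━━┃key0 = value100         
       ┃┃ File┃key1 = value66          
       ┃┠─────┃key2 = value34          
       ┃┃> [-]┃key3 = value19          
       ┃┃    u┃$ echo "OK"             
       ┃┃    s┃OK                      
       ┗┃    [┃$ █                     
        ┃     ┗━━━━━━━━━━━━━━━━━━━━━━━━


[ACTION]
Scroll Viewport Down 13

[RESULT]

       ┃┃> [-]┃key3 = value19          
       ┃┃    u┃$ echo "OK"             
       ┃┃    s┃OK                      
       ┗┃    [┃$ █                     
        ┃     ┗━━━━━━━━━━━━━━━━━━━━━━━━
        ┃                      ┃       
        ┃                      ┃       
        ┃                      ┃       
        ┃                      ┃       
        ┃                      ┃       
        ┃                      ┃       
        ┃                      ┃       
        ┗━━━━━━━━━━━━━━━━━━━━━━┛       
                                       
                                       
                                       


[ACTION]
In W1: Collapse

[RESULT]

       ┃┃> [+]┃key3 = value19          
       ┃┃     ┃$ echo "OK"             
       ┃┃     ┃OK                      
       ┗┃     ┃$ █                     
        ┃     ┗━━━━━━━━━━━━━━━━━━━━━━━━
        ┃                      ┃       
        ┃                      ┃       
        ┃                      ┃       
        ┃                      ┃       
        ┃                      ┃       
        ┃                      ┃       
        ┃                      ┃       
        ┗━━━━━━━━━━━━━━━━━━━━━━┛       
                                       
                                       
                                       


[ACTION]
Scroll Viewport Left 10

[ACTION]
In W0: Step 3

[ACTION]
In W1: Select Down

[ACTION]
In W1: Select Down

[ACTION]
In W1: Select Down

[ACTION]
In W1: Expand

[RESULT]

       ┃┃> [-]┃key3 = value19          
       ┃┃    u┃$ echo "OK"             
       ┃┃    s┃OK                      
       ┗┃    [┃$ █                     
        ┃     ┗━━━━━━━━━━━━━━━━━━━━━━━━
        ┃                      ┃       
        ┃                      ┃       
        ┃                      ┃       
        ┃                      ┃       
        ┃                      ┃       
        ┃                      ┃       
        ┃                      ┃       
        ┗━━━━━━━━━━━━━━━━━━━━━━┛       
                                       
                                       
                                       


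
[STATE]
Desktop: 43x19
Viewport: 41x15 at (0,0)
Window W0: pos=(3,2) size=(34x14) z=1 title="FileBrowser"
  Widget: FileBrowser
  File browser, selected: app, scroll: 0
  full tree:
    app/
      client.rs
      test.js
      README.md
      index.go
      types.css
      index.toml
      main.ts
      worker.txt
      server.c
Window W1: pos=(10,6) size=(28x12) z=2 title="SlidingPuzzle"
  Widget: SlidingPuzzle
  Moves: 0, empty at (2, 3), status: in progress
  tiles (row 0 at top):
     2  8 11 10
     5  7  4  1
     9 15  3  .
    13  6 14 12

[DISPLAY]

                                         
                                         
   ┏━━━━━━━━━━━━━━━━━━━━━━━━━━━━━━━━┓    
   ┃ FileBrowser                    ┃    
   ┠────────────────────────────────┨    
   ┃> [-] app/                      ┃    
   ┃    cl┏━━━━━━━━━━━━━━━━━━━━━━━━━━┓   
   ┃    te┃ SlidingPuzzle            ┃   
   ┃    RE┠──────────────────────────┨   
   ┃    in┃┌────┬────┬────┬────┐     ┃   
   ┃    ty┃│  2 │  8 │ 11 │ 10 │     ┃   
   ┃    in┃├────┼────┼────┼────┤     ┃   
   ┃    ma┃│  5 │  7 │  4 │  1 │     ┃   
   ┃    wo┃├────┼────┼────┼────┤     ┃   
   ┃    se┃│  9 │ 15 │  3 │    │     ┃   


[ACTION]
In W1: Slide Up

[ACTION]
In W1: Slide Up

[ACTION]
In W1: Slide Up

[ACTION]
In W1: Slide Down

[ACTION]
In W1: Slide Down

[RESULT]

                                         
                                         
   ┏━━━━━━━━━━━━━━━━━━━━━━━━━━━━━━━━┓    
   ┃ FileBrowser                    ┃    
   ┠────────────────────────────────┨    
   ┃> [-] app/                      ┃    
   ┃    cl┏━━━━━━━━━━━━━━━━━━━━━━━━━━┓   
   ┃    te┃ SlidingPuzzle            ┃   
   ┃    RE┠──────────────────────────┨   
   ┃    in┃┌────┬────┬────┬────┐     ┃   
   ┃    ty┃│  2 │  8 │ 11 │ 10 │     ┃   
   ┃    in┃├────┼────┼────┼────┤     ┃   
   ┃    ma┃│  5 │  7 │  4 │    │     ┃   
   ┃    wo┃├────┼────┼────┼────┤     ┃   
   ┃    se┃│  9 │ 15 │  3 │  1 │     ┃   


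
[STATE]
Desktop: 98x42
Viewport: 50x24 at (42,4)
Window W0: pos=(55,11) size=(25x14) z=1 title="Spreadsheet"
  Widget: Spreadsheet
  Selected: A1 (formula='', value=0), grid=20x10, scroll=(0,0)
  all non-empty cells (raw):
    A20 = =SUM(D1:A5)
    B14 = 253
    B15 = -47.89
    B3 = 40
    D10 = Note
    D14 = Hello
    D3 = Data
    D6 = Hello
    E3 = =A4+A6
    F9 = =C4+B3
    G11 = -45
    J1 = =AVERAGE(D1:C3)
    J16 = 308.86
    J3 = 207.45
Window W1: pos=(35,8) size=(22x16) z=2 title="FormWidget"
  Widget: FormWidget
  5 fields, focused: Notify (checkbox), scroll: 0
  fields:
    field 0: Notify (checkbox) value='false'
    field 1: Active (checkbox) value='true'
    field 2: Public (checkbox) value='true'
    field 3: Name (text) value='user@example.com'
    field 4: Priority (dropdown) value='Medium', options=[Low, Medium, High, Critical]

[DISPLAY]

                                                  
                                                  
                                                  
                                                  
━━━━━━━━━━━━━━┓                                   
idget         ┃                                   
──────────────┨                                   
fy:     [ ]   ┃━━━━━━━━━━━━━━━━━━━━━━┓            
ve:     [x]   ┃Spreadsheet           ┃            
ic:     [x]   ┃──────────────────────┨            
:       [user]┃1:                    ┃            
rity:   [Med▼]┃      A       B       ┃            
              ┃----------------------┃            
              ┃ 1      [0]       0   ┃            
              ┃ 2        0       0   ┃            
              ┃ 3        0      40   ┃            
              ┃ 4        0       0   ┃            
              ┃ 5        0       0   ┃            
              ┃ 6        0       0   ┃            
━━━━━━━━━━━━━━┛ 7        0       0   ┃            
             ┗━━━━━━━━━━━━━━━━━━━━━━━┛            
                                                  
                                                  
                                                  


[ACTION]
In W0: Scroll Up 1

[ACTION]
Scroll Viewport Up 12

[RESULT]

                                                  
                                                  
                                                  
                                                  
                                                  
                                                  
                                                  
                                                  
━━━━━━━━━━━━━━┓                                   
idget         ┃                                   
──────────────┨                                   
fy:     [ ]   ┃━━━━━━━━━━━━━━━━━━━━━━┓            
ve:     [x]   ┃Spreadsheet           ┃            
ic:     [x]   ┃──────────────────────┨            
:       [user]┃1:                    ┃            
rity:   [Med▼]┃      A       B       ┃            
              ┃----------------------┃            
              ┃ 1      [0]       0   ┃            
              ┃ 2        0       0   ┃            
              ┃ 3        0      40   ┃            
              ┃ 4        0       0   ┃            
              ┃ 5        0       0   ┃            
              ┃ 6        0       0   ┃            
━━━━━━━━━━━━━━┛ 7        0       0   ┃            


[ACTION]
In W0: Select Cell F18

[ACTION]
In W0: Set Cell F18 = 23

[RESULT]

                                                  
                                                  
                                                  
                                                  
                                                  
                                                  
                                                  
                                                  
━━━━━━━━━━━━━━┓                                   
idget         ┃                                   
──────────────┨                                   
fy:     [ ]   ┃━━━━━━━━━━━━━━━━━━━━━━┓            
ve:     [x]   ┃Spreadsheet           ┃            
ic:     [x]   ┃──────────────────────┨            
:       [user]┃18: 23                ┃            
rity:   [Med▼]┃      A       B       ┃            
              ┃----------------------┃            
              ┃ 1        0       0   ┃            
              ┃ 2        0       0   ┃            
              ┃ 3        0      40   ┃            
              ┃ 4        0       0   ┃            
              ┃ 5        0       0   ┃            
              ┃ 6        0       0   ┃            
━━━━━━━━━━━━━━┛ 7        0       0   ┃            


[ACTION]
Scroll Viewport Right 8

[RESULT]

                                                  
                                                  
                                                  
                                                  
                                                  
                                                  
                                                  
                                                  
━━━━━━━━┓                                         
        ┃                                         
────────┨                                         
  [ ]   ┃━━━━━━━━━━━━━━━━━━━━━━┓                  
  [x]   ┃Spreadsheet           ┃                  
  [x]   ┃──────────────────────┨                  
  [user]┃18: 23                ┃                  
  [Med▼]┃      A       B       ┃                  
        ┃----------------------┃                  
        ┃ 1        0       0   ┃                  
        ┃ 2        0       0   ┃                  
        ┃ 3        0      40   ┃                  
        ┃ 4        0       0   ┃                  
        ┃ 5        0       0   ┃                  
        ┃ 6        0       0   ┃                  
━━━━━━━━┛ 7        0       0   ┃                  


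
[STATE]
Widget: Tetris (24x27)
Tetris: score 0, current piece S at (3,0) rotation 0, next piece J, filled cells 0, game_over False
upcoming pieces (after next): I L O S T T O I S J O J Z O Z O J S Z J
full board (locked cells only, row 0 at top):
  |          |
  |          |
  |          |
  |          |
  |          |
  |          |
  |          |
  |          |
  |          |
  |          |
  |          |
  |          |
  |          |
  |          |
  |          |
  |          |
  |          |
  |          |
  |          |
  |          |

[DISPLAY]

    ░░    │Next:        
   ░░     │█            
          │███          
          │             
          │             
          │             
          │Score:       
          │0            
          │             
          │             
          │             
          │             
          │             
          │             
          │             
          │             
          │             
          │             
          │             
          │             
          │             
          │             
          │             
          │             
          │             
          │             
          │             


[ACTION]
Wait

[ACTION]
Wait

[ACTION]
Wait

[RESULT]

          │Next:        
          │█            
          │███          
    ░░    │             
   ░░     │             
          │             
          │Score:       
          │0            
          │             
          │             
          │             
          │             
          │             
          │             
          │             
          │             
          │             
          │             
          │             
          │             
          │             
          │             
          │             
          │             
          │             
          │             
          │             


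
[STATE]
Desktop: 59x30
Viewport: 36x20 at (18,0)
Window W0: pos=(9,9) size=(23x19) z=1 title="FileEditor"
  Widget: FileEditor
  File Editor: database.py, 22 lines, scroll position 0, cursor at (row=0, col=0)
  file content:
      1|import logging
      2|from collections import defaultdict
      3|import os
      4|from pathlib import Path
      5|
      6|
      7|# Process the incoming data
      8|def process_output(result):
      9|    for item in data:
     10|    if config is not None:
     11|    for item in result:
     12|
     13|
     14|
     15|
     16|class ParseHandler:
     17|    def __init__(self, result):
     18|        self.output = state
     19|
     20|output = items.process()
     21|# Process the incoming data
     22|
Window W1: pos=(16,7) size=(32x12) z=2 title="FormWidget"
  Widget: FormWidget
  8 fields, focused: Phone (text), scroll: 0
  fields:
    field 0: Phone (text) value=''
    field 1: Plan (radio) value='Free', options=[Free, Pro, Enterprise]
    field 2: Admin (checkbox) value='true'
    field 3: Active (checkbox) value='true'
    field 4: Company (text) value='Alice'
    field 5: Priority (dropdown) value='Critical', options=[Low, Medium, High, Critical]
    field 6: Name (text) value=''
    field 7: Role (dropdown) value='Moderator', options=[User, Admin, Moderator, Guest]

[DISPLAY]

                                    
                                    
                                    
                                    
                                    
                                    
                                    
━━━━━━━━━━━━━━━━━━━━━━━━━━━━━┓      
FormWidget                   ┃      
─────────────────────────────┨      
 Phone:      [              ]┃      
 Plan:       (●) Free  ( ) Pr┃      
 Admin:      [x]             ┃      
 Active:     [x]             ┃      
 Company:    [Alice         ]┃      
 Priority:   [Critical     ▼]┃      
 Name:       [              ]┃      
 Role:       [Moderator    ▼]┃      
━━━━━━━━━━━━━━━━━━━━━━━━━━━━━┛      
ess_output(r░┃                      


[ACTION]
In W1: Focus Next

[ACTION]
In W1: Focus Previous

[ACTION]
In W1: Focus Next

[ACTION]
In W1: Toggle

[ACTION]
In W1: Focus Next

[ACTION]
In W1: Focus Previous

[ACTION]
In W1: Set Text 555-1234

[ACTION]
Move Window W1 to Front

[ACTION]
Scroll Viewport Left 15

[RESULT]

                                    
                                    
                                    
                                    
                                    
                                    
                                    
             ┏━━━━━━━━━━━━━━━━━━━━━━
             ┃ FormWidget           
      ┏━━━━━━┠──────────────────────
      ┃ FileE┃  Phone:      [       
      ┠──────┃> Plan:       (●) Free
      ┃█mport┃  Admin:      [x]     
      ┃from c┃  Active:     [x]     
      ┃import┃  Company:    [Alice  
      ┃from p┃  Priority:   [Critica
      ┃      ┃  Name:       [       
      ┃      ┃  Role:       [Moderat
      ┃# Proc┗━━━━━━━━━━━━━━━━━━━━━━
      ┃def process_output(r░┃       


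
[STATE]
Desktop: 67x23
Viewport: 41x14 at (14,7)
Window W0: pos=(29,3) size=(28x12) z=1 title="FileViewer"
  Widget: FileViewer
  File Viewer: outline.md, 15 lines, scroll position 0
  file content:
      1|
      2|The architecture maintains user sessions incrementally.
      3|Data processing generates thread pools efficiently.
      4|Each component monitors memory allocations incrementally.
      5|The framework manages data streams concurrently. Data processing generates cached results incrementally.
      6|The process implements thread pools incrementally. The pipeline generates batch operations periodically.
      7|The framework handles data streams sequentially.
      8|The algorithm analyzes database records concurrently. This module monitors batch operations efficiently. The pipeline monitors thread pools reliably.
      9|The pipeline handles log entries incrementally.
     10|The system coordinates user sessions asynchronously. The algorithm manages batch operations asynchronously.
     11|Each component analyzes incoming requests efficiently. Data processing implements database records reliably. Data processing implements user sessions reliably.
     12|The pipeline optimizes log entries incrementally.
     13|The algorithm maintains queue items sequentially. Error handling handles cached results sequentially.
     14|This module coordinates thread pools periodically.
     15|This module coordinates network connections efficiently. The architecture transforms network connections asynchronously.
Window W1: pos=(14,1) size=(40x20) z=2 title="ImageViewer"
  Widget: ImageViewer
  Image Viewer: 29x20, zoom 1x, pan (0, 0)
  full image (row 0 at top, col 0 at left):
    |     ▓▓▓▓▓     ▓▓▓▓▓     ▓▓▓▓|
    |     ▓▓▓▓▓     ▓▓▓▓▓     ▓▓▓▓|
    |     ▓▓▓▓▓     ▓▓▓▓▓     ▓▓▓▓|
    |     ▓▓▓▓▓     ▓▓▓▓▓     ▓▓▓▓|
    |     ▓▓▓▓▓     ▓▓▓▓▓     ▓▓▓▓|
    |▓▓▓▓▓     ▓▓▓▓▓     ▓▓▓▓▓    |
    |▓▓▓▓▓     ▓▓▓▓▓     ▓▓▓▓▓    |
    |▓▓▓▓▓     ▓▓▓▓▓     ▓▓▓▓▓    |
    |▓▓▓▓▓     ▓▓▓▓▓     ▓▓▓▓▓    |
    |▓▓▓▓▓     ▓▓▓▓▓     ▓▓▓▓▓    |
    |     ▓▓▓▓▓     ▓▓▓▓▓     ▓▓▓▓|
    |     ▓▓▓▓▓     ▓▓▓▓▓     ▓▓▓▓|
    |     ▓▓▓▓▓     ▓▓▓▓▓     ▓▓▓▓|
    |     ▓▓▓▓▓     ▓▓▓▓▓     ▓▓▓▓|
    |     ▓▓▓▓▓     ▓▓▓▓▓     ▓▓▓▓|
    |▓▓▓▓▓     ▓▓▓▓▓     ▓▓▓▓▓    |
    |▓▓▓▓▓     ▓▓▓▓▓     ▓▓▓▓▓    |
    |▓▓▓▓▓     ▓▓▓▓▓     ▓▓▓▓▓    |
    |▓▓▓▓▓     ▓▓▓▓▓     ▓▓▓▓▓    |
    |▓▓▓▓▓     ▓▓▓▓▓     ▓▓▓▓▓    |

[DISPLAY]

┃     ▓▓▓▓▓     ▓▓▓▓▓     ▓▓▓▓         ┃n
┃     ▓▓▓▓▓     ▓▓▓▓▓     ▓▓▓▓         ┃s
┃▓▓▓▓▓     ▓▓▓▓▓     ▓▓▓▓▓             ┃m
┃▓▓▓▓▓     ▓▓▓▓▓     ▓▓▓▓▓             ┃t
┃▓▓▓▓▓     ▓▓▓▓▓     ▓▓▓▓▓             ┃h
┃▓▓▓▓▓     ▓▓▓▓▓     ▓▓▓▓▓             ┃t
┃▓▓▓▓▓     ▓▓▓▓▓     ▓▓▓▓▓             ┃a
┃     ▓▓▓▓▓     ▓▓▓▓▓     ▓▓▓▓         ┃━
┃     ▓▓▓▓▓     ▓▓▓▓▓     ▓▓▓▓         ┃ 
┃     ▓▓▓▓▓     ▓▓▓▓▓     ▓▓▓▓         ┃ 
┃     ▓▓▓▓▓     ▓▓▓▓▓     ▓▓▓▓         ┃ 
┃     ▓▓▓▓▓     ▓▓▓▓▓     ▓▓▓▓         ┃ 
┃▓▓▓▓▓     ▓▓▓▓▓     ▓▓▓▓▓             ┃ 
┗━━━━━━━━━━━━━━━━━━━━━━━━━━━━━━━━━━━━━━┛ 


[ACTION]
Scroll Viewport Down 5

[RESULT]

┃▓▓▓▓▓     ▓▓▓▓▓     ▓▓▓▓▓             ┃m
┃▓▓▓▓▓     ▓▓▓▓▓     ▓▓▓▓▓             ┃t
┃▓▓▓▓▓     ▓▓▓▓▓     ▓▓▓▓▓             ┃h
┃▓▓▓▓▓     ▓▓▓▓▓     ▓▓▓▓▓             ┃t
┃▓▓▓▓▓     ▓▓▓▓▓     ▓▓▓▓▓             ┃a
┃     ▓▓▓▓▓     ▓▓▓▓▓     ▓▓▓▓         ┃━
┃     ▓▓▓▓▓     ▓▓▓▓▓     ▓▓▓▓         ┃ 
┃     ▓▓▓▓▓     ▓▓▓▓▓     ▓▓▓▓         ┃ 
┃     ▓▓▓▓▓     ▓▓▓▓▓     ▓▓▓▓         ┃ 
┃     ▓▓▓▓▓     ▓▓▓▓▓     ▓▓▓▓         ┃ 
┃▓▓▓▓▓     ▓▓▓▓▓     ▓▓▓▓▓             ┃ 
┗━━━━━━━━━━━━━━━━━━━━━━━━━━━━━━━━━━━━━━┛ 
                                         
                                         


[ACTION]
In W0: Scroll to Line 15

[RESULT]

┃▓▓▓▓▓     ▓▓▓▓▓     ▓▓▓▓▓             ┃i
┃▓▓▓▓▓     ▓▓▓▓▓     ▓▓▓▓▓             ┃o
┃▓▓▓▓▓     ▓▓▓▓▓     ▓▓▓▓▓             ┃q
┃▓▓▓▓▓     ▓▓▓▓▓     ▓▓▓▓▓             ┃t
┃▓▓▓▓▓     ▓▓▓▓▓     ▓▓▓▓▓             ┃n
┃     ▓▓▓▓▓     ▓▓▓▓▓     ▓▓▓▓         ┃━
┃     ▓▓▓▓▓     ▓▓▓▓▓     ▓▓▓▓         ┃ 
┃     ▓▓▓▓▓     ▓▓▓▓▓     ▓▓▓▓         ┃ 
┃     ▓▓▓▓▓     ▓▓▓▓▓     ▓▓▓▓         ┃ 
┃     ▓▓▓▓▓     ▓▓▓▓▓     ▓▓▓▓         ┃ 
┃▓▓▓▓▓     ▓▓▓▓▓     ▓▓▓▓▓             ┃ 
┗━━━━━━━━━━━━━━━━━━━━━━━━━━━━━━━━━━━━━━┛ 
                                         
                                         


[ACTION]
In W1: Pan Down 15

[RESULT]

┃                                      ┃i
┃                                      ┃o
┃                                      ┃q
┃                                      ┃t
┃                                      ┃n
┃                                      ┃━
┃                                      ┃ 
┃                                      ┃ 
┃                                      ┃ 
┃                                      ┃ 
┃                                      ┃ 
┗━━━━━━━━━━━━━━━━━━━━━━━━━━━━━━━━━━━━━━┛ 
                                         
                                         


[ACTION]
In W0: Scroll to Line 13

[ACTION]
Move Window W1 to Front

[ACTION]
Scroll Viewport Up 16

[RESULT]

                                         
┏━━━━━━━━━━━━━━━━━━━━━━━━━━━━━━━━━━━━━━┓ 
┃ ImageViewer                          ┃ 
┠──────────────────────────────────────┨━
┃▓▓▓▓▓     ▓▓▓▓▓     ▓▓▓▓▓             ┃ 
┃▓▓▓▓▓     ▓▓▓▓▓     ▓▓▓▓▓             ┃─
┃▓▓▓▓▓     ▓▓▓▓▓     ▓▓▓▓▓             ┃a
┃▓▓▓▓▓     ▓▓▓▓▓     ▓▓▓▓▓             ┃ 
┃▓▓▓▓▓     ▓▓▓▓▓     ▓▓▓▓▓             ┃s
┃                                      ┃i
┃                                      ┃o
┃                                      ┃q
┃                                      ┃t
┃                                      ┃n


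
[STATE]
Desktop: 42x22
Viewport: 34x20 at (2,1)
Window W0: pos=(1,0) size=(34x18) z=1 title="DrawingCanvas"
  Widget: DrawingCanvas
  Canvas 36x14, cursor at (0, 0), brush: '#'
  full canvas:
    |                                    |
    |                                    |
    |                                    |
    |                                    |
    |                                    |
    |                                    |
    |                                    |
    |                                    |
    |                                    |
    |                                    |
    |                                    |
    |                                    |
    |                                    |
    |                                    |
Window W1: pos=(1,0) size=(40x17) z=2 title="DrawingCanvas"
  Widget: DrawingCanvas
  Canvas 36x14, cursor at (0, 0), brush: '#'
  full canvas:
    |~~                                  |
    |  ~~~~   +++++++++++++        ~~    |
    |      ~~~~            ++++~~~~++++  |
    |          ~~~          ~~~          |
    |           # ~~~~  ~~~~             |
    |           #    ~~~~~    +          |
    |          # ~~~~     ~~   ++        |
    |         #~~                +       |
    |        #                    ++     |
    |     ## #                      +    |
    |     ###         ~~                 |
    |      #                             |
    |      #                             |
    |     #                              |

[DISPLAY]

 DrawingCanvas                    
──────────────────────────────────
~~                                
  ~~~~   +++++++++++++        ~~  
      ~~~~            ++++~~~~++++
          ~~~          ~~~        
           # ~~~~  ~~~~           
           #    ~~~~~    +        
          # ~~~~     ~~   ++      
         #~~                +     
        #                    ++   
     ## #                      +  
     ###         ~~               
      #                           
      #                           
━━━━━━━━━━━━━━━━━━━━━━━━━━━━━━━━━━
━━━━━━━━━━━━━━━━━━━━━━━━━━━━━━━━┛ 
                                  
                                  
                                  


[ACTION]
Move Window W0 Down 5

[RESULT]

 DrawingCanvas                    
──────────────────────────────────
~~                                
  ~~~~   +++++++++++++        ~~  
      ~~~~            ++++~~~~++++
          ~~~          ~~~        
           # ~~~~  ~~~~           
           #    ~~~~~    +        
          # ~~~~     ~~   ++      
         #~~                +     
        #                    ++   
     ## #                      +  
     ###         ~~               
      #                           
      #                           
━━━━━━━━━━━━━━━━━━━━━━━━━━━━━━━━━━
                                ┃ 
                                ┃ 
                                ┃ 
                                ┃ 


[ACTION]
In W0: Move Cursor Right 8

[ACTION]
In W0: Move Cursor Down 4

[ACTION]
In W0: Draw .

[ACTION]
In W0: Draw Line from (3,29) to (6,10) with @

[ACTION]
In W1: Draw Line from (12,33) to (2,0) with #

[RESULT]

 DrawingCanvas                    
──────────────────────────────────
~~                                
  ~~~~   +++++++++++++        ~~  
##    ~~~~            ++++~~~~++++
  ###     ~~~          ~~~        
     ####  # ~~~~  ~~~~           
         ###    ~~~~~    +        
          # ###~     ~~   ++      
         #~~   ####         +     
        #          ###       ++   
     ## #             ###      +  
     ###         ~~      ####     
      #                      ###  
      #                         ##
━━━━━━━━━━━━━━━━━━━━━━━━━━━━━━━━━━
                                ┃ 
                                ┃ 
                                ┃ 
                                ┃ 


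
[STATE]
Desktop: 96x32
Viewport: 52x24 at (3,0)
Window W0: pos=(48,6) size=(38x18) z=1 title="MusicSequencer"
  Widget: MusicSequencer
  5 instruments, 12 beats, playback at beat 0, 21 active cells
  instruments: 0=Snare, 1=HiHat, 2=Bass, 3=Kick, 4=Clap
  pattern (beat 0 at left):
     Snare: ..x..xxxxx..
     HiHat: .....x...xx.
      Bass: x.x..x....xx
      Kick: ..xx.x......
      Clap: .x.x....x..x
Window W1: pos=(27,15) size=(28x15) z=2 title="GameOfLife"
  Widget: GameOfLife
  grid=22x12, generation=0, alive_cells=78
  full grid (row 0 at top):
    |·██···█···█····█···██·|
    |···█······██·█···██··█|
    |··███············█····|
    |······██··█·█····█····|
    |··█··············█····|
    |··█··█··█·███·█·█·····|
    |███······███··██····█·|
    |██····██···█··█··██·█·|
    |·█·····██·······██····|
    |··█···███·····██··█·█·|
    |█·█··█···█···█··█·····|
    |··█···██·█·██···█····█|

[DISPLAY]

                                                    
                                                    
                                                    
                                                    
                                                    
                                                    
                                             ┏━━━━━━
                                             ┃ Music
                                             ┠──────
                                             ┃      
                                             ┃ Snare
                                             ┃ HiHat
                                             ┃  Bass
                                             ┃  Kick
                                             ┃  Clap
                        ┏━━━━━━━━━━━━━━━━━━━━━━━━━━┓
                        ┃ GameOfLife               ┃
                        ┠──────────────────────────┨
                        ┃Gen: 0                    ┃
                        ┃···█······██·█···██··█    ┃
                        ┃··███············█····    ┃
                        ┃······██··█·█····█····    ┃
                        ┃··█··············█····    ┃
                        ┃··█··█··█·███·█·█·····    ┃


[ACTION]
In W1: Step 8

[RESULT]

                                                    
                                                    
                                                    
                                                    
                                                    
                                                    
                                             ┏━━━━━━
                                             ┃ Music
                                             ┠──────
                                             ┃      
                                             ┃ Snare
                                             ┃ HiHat
                                             ┃  Bass
                                             ┃  Kick
                                             ┃  Clap
                        ┏━━━━━━━━━━━━━━━━━━━━━━━━━━┓
                        ┃ GameOfLife               ┃
                        ┠──────────────────────────┨
                        ┃Gen: 8                    ┃
                        ┃·········██·██········    ┃
                        ┃··········█····█······    ┃
                        ┃··········████·█·███··    ┃
                        ┃··········█·█···█·█···    ┃
                        ┃·········█···██··█·█··    ┃


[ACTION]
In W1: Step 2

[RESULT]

                                                    
                                                    
                                                    
                                                    
                                                    
                                                    
                                             ┏━━━━━━
                                             ┃ Music
                                             ┠──────
                                             ┃      
                                             ┃ Snare
                                             ┃ HiHat
                                             ┃  Bass
                                             ┃  Kick
                                             ┃  Clap
                        ┏━━━━━━━━━━━━━━━━━━━━━━━━━━┓
                        ┃ GameOfLife               ┃
                        ┠──────────────────────────┨
                        ┃Gen: 10                   ┃
                        ┃·········█████········    ┃
                        ┃·········███···██·██··    ┃
                        ┃·········███·██···██··    ┃
                        ┃·········████······█··    ┃
                        ┃·············█····█···    ┃


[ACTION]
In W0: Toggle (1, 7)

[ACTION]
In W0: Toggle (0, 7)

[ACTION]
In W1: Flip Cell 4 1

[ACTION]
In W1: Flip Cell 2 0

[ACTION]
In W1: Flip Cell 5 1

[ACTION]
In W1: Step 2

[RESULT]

                                                    
                                                    
                                                    
                                                    
                                                    
                                                    
                                             ┏━━━━━━
                                             ┃ Music
                                             ┠──────
                                             ┃      
                                             ┃ Snare
                                             ┃ HiHat
                                             ┃  Bass
                                             ┃  Kick
                                             ┃  Clap
                        ┏━━━━━━━━━━━━━━━━━━━━━━━━━━┓
                        ┃ GameOfLife               ┃
                        ┠──────────────────────────┨
                        ┃Gen: 12                   ┃
                        ┃········██···██···█···    ┃
                        ┃·······███·····█·███··    ┃
                        ┃········██···█·█·█··█·    ┃
                        ┃·········████·██······    ┃
                        ┃·█········██··········    ┃
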